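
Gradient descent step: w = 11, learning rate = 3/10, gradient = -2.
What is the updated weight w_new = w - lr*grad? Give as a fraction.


w_new = 11 - 3/10 * -2 = 11 - -3/5 = 58/5.

58/5


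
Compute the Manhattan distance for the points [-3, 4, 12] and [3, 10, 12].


d = sum of absolute differences: |-3-3|=6 + |4-10|=6 + |12-12|=0 = 12.

12


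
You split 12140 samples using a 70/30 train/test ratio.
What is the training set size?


Test set = 12140 * 30% = 3642. Training set = 12140 - 3642 = 8498.

8498


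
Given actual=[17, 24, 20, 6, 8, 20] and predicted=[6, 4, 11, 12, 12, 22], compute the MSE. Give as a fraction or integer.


MSE = (1/6) * ((17-6)^2=121 + (24-4)^2=400 + (20-11)^2=81 + (6-12)^2=36 + (8-12)^2=16 + (20-22)^2=4). Sum = 658. MSE = 329/3.

329/3


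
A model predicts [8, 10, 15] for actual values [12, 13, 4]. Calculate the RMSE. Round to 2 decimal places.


MSE = 48.6667. RMSE = sqrt(48.6667) = 6.98.

6.98


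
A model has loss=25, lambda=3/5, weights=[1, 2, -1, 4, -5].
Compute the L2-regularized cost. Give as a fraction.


L2 sq norm = sum(w^2) = 47. J = 25 + 3/5 * 47 = 266/5.

266/5


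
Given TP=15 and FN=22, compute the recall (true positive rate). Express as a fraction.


Recall = TP / (TP + FN) = 15 / 37 = 15/37.

15/37


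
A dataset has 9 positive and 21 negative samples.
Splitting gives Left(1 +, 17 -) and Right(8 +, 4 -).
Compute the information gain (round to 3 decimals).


H(parent) = 0.8813. H(left) = 0.3095, H(right) = 0.9183. Weighted = (18/30)*0.3095 + (12/30)*0.9183 = 0.5530. IG = 0.8813 - 0.5530 = 0.3283, which rounds to 0.328.

0.328


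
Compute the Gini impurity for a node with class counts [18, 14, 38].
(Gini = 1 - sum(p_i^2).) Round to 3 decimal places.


Total = 70. Proportions: 18/70, 14/70, 38/70. sum(p_i^2) = 0.4008. Gini = 1 - 0.4008 = 0.5992, which rounds to 0.599.

0.599


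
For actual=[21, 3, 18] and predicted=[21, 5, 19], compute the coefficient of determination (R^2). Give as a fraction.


Mean(y) = 14. SS_res = 5. SS_tot = 186. R^2 = 1 - 5/(186) = 181/186.

181/186


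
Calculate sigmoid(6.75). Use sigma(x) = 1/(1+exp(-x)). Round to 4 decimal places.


sigma(6.75) = 1/(1+e^(-6.75)) = 1/(1+0.001171) = 1/1.001171 = 0.9988.

0.9988


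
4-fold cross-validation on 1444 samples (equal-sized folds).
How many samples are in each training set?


Each validation fold has 1444/4 = 361 samples. Training set = 1444 - 361 = 1083.

1083


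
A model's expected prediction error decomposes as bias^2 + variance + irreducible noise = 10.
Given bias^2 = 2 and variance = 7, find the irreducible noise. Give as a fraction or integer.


Total error = bias^2 + variance + irreducible noise. So irreducible noise = 10 - 2 - 7 = 1.

1


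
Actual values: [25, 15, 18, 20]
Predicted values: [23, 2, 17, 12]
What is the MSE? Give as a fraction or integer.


MSE = (1/4) * ((25-23)^2=4 + (15-2)^2=169 + (18-17)^2=1 + (20-12)^2=64). Sum = 238. MSE = 119/2.

119/2


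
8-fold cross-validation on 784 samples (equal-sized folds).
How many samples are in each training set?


Each validation fold has 784/8 = 98 samples. Training set = 784 - 98 = 686.

686


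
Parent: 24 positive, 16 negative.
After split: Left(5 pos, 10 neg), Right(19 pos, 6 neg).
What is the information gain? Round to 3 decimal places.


H(parent) = 0.9710. H(left) = 0.9183, H(right) = 0.7950. Weighted = (15/40)*0.9183 + (25/40)*0.7950 = 0.8412. IG = 0.9710 - 0.8412 = 0.1298, which rounds to 0.130.

0.130


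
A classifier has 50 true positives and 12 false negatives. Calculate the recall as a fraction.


Recall = TP / (TP + FN) = 50 / 62 = 25/31.

25/31


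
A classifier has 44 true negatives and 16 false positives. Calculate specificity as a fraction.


Specificity = TN / (TN + FP) = 44 / 60 = 11/15.

11/15


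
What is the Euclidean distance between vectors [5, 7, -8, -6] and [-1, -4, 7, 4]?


d = sqrt(sum of squared differences). (5--1)^2=36, (7--4)^2=121, (-8-7)^2=225, (-6-4)^2=100. Sum = 482.

sqrt(482)


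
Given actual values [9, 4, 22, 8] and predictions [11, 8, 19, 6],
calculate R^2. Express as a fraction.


Mean(y) = 43/4. SS_res = 33. SS_tot = 731/4. R^2 = 1 - 33/(731/4) = 599/731.

599/731


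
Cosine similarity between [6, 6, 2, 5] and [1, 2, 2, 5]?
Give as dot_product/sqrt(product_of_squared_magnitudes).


dot = 47. |a|^2 = 101, |b|^2 = 34. cos = 47/sqrt(3434).

47/sqrt(3434)


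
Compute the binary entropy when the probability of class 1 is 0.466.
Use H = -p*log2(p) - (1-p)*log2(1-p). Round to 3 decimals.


H = -0.466*log2(0.466) - 0.534*log2(0.534) = 0.997.

0.997


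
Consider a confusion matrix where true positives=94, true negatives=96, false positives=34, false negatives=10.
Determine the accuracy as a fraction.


Accuracy = (TP + TN) / (TP + TN + FP + FN) = (94 + 96) / 234 = 95/117.

95/117


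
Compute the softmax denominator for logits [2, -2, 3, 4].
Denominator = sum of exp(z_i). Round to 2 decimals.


Denom = e^2=7.3891 + e^-2=0.1353 + e^3=20.0855 + e^4=54.5982. Sum = 82.2081, which rounds to 82.21.

82.21


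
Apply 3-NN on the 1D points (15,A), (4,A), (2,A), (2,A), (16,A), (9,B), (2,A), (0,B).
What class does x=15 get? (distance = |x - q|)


Distances: |15-15|=0, |4-15|=11, |2-15|=13, |2-15|=13, |16-15|=1, |9-15|=6, |2-15|=13, |0-15|=15. 3 nearest: (15,A), (16,A), (9,B). Counts: {'A': 2, 'B': 1}. Majority class: A.

A


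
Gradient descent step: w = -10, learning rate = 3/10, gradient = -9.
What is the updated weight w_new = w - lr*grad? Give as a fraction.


w_new = -10 - 3/10 * -9 = -10 - -27/10 = -73/10.

-73/10


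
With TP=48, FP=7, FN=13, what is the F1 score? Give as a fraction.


Precision = 48/55 = 48/55. Recall = 48/61 = 48/61. F1 = 2*P*R/(P+R) = 24/29.

24/29


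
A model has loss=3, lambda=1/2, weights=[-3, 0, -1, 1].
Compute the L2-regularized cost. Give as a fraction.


L2 sq norm = sum(w^2) = 11. J = 3 + 1/2 * 11 = 17/2.

17/2


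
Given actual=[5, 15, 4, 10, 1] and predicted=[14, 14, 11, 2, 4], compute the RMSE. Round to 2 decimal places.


MSE = 40.8000. RMSE = sqrt(40.8000) = 6.39.

6.39


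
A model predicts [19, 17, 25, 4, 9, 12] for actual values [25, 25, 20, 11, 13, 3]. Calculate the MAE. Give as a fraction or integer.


MAE = (1/6) * (|25-19|=6 + |25-17|=8 + |20-25|=5 + |11-4|=7 + |13-9|=4 + |3-12|=9). Sum = 39. MAE = 13/2.

13/2


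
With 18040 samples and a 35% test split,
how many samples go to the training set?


Test set = 18040 * 35% = 6314. Training set = 18040 - 6314 = 11726.

11726


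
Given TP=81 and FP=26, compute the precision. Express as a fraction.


Precision = TP / (TP + FP) = 81 / 107 = 81/107.

81/107


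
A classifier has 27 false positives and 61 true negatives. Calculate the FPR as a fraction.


FPR = FP / (FP + TN) = 27 / 88 = 27/88.

27/88


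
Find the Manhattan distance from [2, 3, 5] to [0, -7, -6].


d = sum of absolute differences: |2-0|=2 + |3--7|=10 + |5--6|=11 = 23.

23


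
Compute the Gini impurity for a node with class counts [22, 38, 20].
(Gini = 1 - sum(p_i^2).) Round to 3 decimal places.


Total = 80. Proportions: 22/80, 38/80, 20/80. sum(p_i^2) = 0.3638. Gini = 1 - 0.3638 = 0.6362, which rounds to 0.636.

0.636


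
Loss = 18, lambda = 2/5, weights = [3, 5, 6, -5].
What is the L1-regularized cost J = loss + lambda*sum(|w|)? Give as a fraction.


L1 norm = sum(|w|) = 19. J = 18 + 2/5 * 19 = 128/5.

128/5


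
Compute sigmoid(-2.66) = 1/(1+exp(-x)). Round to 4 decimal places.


sigma(-2.66) = 1/(1+e^(2.66)) = 1/(1+14.296289) = 1/15.296289 = 0.0654.

0.0654


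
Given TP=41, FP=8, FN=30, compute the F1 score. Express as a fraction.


Precision = 41/49 = 41/49. Recall = 41/71 = 41/71. F1 = 2*P*R/(P+R) = 41/60.

41/60


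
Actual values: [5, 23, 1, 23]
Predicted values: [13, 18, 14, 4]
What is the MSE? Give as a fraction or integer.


MSE = (1/4) * ((5-13)^2=64 + (23-18)^2=25 + (1-14)^2=169 + (23-4)^2=361). Sum = 619. MSE = 619/4.

619/4


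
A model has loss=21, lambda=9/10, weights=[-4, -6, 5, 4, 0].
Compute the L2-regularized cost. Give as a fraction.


L2 sq norm = sum(w^2) = 93. J = 21 + 9/10 * 93 = 1047/10.

1047/10


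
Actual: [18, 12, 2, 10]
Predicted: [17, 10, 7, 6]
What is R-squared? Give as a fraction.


Mean(y) = 21/2. SS_res = 46. SS_tot = 131. R^2 = 1 - 46/(131) = 85/131.

85/131


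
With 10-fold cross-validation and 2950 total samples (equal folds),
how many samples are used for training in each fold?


Each validation fold has 2950/10 = 295 samples. Training set = 2950 - 295 = 2655.

2655


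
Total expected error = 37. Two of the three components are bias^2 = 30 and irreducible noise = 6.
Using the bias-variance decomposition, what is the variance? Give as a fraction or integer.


Total error = bias^2 + variance + irreducible noise. So variance = 37 - 30 - 6 = 1.

1


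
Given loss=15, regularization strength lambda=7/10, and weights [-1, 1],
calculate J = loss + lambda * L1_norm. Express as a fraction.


L1 norm = sum(|w|) = 2. J = 15 + 7/10 * 2 = 82/5.

82/5


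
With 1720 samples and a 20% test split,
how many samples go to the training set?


Test set = 1720 * 20% = 344. Training set = 1720 - 344 = 1376.

1376


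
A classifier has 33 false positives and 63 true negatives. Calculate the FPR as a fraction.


FPR = FP / (FP + TN) = 33 / 96 = 11/32.

11/32


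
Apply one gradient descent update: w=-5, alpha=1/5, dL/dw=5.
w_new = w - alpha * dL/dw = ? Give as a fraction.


w_new = -5 - 1/5 * 5 = -5 - 1 = -6.

-6


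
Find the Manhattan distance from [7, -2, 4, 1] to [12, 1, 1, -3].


d = sum of absolute differences: |7-12|=5 + |-2-1|=3 + |4-1|=3 + |1--3|=4 = 15.

15


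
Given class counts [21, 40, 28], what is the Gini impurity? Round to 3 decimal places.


Total = 89. Proportions: 21/89, 40/89, 28/89. sum(p_i^2) = 0.3566. Gini = 1 - 0.3566 = 0.6434, which rounds to 0.643.

0.643


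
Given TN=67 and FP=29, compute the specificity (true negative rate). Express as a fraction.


Specificity = TN / (TN + FP) = 67 / 96 = 67/96.

67/96


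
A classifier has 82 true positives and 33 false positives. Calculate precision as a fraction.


Precision = TP / (TP + FP) = 82 / 115 = 82/115.

82/115


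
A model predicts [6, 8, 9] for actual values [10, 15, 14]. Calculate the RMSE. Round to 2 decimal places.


MSE = 30.0000. RMSE = sqrt(30.0000) = 5.48.

5.48


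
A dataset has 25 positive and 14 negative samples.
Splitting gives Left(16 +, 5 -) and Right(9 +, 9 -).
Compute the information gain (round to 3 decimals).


H(parent) = 0.9418. H(left) = 0.7919, H(right) = 1.0000. Weighted = (21/39)*0.7919 + (18/39)*1.0000 = 0.8879. IG = 0.9418 - 0.8879 = 0.0539, which rounds to 0.054.

0.054


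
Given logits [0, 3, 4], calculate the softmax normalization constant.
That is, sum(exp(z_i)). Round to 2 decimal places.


Denom = e^0=1.0000 + e^3=20.0855 + e^4=54.5982. Sum = 75.6837, which rounds to 75.68.

75.68


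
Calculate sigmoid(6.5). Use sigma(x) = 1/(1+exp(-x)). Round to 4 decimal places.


sigma(6.5) = 1/(1+e^(-6.5)) = 1/(1+0.001503) = 1/1.001503 = 0.9985.

0.9985


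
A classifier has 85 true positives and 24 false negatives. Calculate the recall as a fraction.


Recall = TP / (TP + FN) = 85 / 109 = 85/109.

85/109


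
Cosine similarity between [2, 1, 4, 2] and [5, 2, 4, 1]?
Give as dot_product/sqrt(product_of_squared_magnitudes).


dot = 30. |a|^2 = 25, |b|^2 = 46. cos = 30/sqrt(1150).

30/sqrt(1150)


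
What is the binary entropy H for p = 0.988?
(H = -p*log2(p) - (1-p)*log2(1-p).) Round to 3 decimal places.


H = -0.988*log2(0.988) - 0.012*log2(0.012) = 0.094.

0.094


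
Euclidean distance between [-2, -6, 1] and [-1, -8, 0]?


d = sqrt(sum of squared differences). (-2--1)^2=1, (-6--8)^2=4, (1-0)^2=1. Sum = 6.

sqrt(6)


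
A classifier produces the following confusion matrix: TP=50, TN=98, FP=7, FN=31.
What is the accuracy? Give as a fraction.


Accuracy = (TP + TN) / (TP + TN + FP + FN) = (50 + 98) / 186 = 74/93.

74/93


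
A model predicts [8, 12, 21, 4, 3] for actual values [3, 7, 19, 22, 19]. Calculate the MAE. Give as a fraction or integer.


MAE = (1/5) * (|3-8|=5 + |7-12|=5 + |19-21|=2 + |22-4|=18 + |19-3|=16). Sum = 46. MAE = 46/5.

46/5


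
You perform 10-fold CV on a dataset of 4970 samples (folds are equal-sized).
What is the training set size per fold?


Each validation fold has 4970/10 = 497 samples. Training set = 4970 - 497 = 4473.

4473


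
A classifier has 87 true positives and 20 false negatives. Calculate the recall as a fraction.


Recall = TP / (TP + FN) = 87 / 107 = 87/107.

87/107


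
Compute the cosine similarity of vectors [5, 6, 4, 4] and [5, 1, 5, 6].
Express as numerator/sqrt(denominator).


dot = 75. |a|^2 = 93, |b|^2 = 87. cos = 75/sqrt(8091).

75/sqrt(8091)


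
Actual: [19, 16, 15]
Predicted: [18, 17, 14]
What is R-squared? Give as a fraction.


Mean(y) = 50/3. SS_res = 3. SS_tot = 26/3. R^2 = 1 - 3/(26/3) = 17/26.

17/26


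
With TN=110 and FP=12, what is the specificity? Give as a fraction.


Specificity = TN / (TN + FP) = 110 / 122 = 55/61.

55/61


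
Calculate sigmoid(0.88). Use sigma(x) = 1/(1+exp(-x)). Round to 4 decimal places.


sigma(0.88) = 1/(1+e^(-0.88)) = 1/(1+0.414783) = 1/1.414783 = 0.7068.

0.7068


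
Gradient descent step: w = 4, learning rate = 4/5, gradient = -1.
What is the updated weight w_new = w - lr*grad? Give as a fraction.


w_new = 4 - 4/5 * -1 = 4 - -4/5 = 24/5.

24/5


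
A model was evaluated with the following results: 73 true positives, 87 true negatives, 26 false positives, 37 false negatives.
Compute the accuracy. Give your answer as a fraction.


Accuracy = (TP + TN) / (TP + TN + FP + FN) = (73 + 87) / 223 = 160/223.

160/223


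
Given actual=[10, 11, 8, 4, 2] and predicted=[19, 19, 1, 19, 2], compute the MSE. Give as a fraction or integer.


MSE = (1/5) * ((10-19)^2=81 + (11-19)^2=64 + (8-1)^2=49 + (4-19)^2=225 + (2-2)^2=0). Sum = 419. MSE = 419/5.

419/5


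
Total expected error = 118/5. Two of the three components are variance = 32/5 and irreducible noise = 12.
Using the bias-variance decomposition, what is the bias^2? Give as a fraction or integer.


Total error = bias^2 + variance + irreducible noise. So bias^2 = 118/5 - 32/5 - 12 = 26/5.

26/5


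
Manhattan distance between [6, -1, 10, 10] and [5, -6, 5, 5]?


d = sum of absolute differences: |6-5|=1 + |-1--6|=5 + |10-5|=5 + |10-5|=5 = 16.

16


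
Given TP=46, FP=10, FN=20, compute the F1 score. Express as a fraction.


Precision = 46/56 = 23/28. Recall = 46/66 = 23/33. F1 = 2*P*R/(P+R) = 46/61.

46/61


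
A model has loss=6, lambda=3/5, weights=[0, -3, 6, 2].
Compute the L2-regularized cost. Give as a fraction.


L2 sq norm = sum(w^2) = 49. J = 6 + 3/5 * 49 = 177/5.

177/5


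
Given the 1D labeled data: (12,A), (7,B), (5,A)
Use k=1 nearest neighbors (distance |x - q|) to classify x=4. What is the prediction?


Distances: |12-4|=8, |7-4|=3, |5-4|=1. 1 nearest: (5,A). Counts: {'A': 1}. Majority class: A.

A


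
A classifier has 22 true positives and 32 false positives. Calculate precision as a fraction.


Precision = TP / (TP + FP) = 22 / 54 = 11/27.

11/27


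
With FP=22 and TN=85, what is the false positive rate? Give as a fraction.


FPR = FP / (FP + TN) = 22 / 107 = 22/107.

22/107


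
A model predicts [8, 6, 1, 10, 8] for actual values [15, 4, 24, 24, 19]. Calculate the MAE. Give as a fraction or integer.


MAE = (1/5) * (|15-8|=7 + |4-6|=2 + |24-1|=23 + |24-10|=14 + |19-8|=11). Sum = 57. MAE = 57/5.

57/5


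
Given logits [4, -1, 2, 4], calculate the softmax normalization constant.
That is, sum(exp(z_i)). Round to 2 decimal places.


Denom = e^4=54.5982 + e^-1=0.3679 + e^2=7.3891 + e^4=54.5982. Sum = 116.9534, which rounds to 116.95.

116.95


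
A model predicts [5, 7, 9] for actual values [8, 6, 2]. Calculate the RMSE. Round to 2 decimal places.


MSE = 19.6667. RMSE = sqrt(19.6667) = 4.43.

4.43


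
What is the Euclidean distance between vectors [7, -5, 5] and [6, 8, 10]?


d = sqrt(sum of squared differences). (7-6)^2=1, (-5-8)^2=169, (5-10)^2=25. Sum = 195.

sqrt(195)


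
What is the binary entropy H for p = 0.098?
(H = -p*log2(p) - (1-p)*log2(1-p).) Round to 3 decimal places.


H = -0.098*log2(0.098) - 0.902*log2(0.902) = 0.463.

0.463


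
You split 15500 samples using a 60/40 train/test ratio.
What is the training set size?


Test set = 15500 * 40% = 6200. Training set = 15500 - 6200 = 9300.

9300


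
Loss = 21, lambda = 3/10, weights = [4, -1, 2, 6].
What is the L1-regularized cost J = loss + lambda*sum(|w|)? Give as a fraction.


L1 norm = sum(|w|) = 13. J = 21 + 3/10 * 13 = 249/10.

249/10


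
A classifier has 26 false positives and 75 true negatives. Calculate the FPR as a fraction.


FPR = FP / (FP + TN) = 26 / 101 = 26/101.

26/101


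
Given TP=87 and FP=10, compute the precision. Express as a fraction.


Precision = TP / (TP + FP) = 87 / 97 = 87/97.

87/97


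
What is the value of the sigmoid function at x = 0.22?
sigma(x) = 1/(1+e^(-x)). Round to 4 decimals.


sigma(0.22) = 1/(1+e^(-0.22)) = 1/(1+0.802519) = 1/1.802519 = 0.5548.

0.5548


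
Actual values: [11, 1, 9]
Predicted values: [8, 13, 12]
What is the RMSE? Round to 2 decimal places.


MSE = 54.0000. RMSE = sqrt(54.0000) = 7.35.

7.35


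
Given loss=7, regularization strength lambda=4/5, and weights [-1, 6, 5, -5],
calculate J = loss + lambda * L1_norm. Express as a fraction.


L1 norm = sum(|w|) = 17. J = 7 + 4/5 * 17 = 103/5.

103/5


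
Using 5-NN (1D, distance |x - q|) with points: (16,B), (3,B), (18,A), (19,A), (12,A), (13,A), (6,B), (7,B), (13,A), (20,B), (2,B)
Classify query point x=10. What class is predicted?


Distances: |16-10|=6, |3-10|=7, |18-10|=8, |19-10|=9, |12-10|=2, |13-10|=3, |6-10|=4, |7-10|=3, |13-10|=3, |20-10|=10, |2-10|=8. 5 nearest: (12,A), (13,A), (13,A), (7,B), (6,B). Counts: {'A': 3, 'B': 2}. Majority class: A.

A


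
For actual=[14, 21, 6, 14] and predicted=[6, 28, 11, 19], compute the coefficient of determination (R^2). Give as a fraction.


Mean(y) = 55/4. SS_res = 163. SS_tot = 451/4. R^2 = 1 - 163/(451/4) = -201/451.

-201/451


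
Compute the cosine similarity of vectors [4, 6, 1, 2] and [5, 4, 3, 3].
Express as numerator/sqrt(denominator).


dot = 53. |a|^2 = 57, |b|^2 = 59. cos = 53/sqrt(3363).

53/sqrt(3363)


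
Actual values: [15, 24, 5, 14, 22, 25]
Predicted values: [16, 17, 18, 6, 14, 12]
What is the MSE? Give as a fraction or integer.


MSE = (1/6) * ((15-16)^2=1 + (24-17)^2=49 + (5-18)^2=169 + (14-6)^2=64 + (22-14)^2=64 + (25-12)^2=169). Sum = 516. MSE = 86.

86


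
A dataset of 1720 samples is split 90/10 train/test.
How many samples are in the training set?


Test set = 1720 * 10% = 172. Training set = 1720 - 172 = 1548.

1548


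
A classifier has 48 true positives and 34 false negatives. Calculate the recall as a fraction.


Recall = TP / (TP + FN) = 48 / 82 = 24/41.

24/41


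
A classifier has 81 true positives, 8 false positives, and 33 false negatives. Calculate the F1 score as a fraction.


Precision = 81/89 = 81/89. Recall = 81/114 = 27/38. F1 = 2*P*R/(P+R) = 162/203.

162/203


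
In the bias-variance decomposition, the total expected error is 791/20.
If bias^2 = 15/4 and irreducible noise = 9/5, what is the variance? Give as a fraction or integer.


Total error = bias^2 + variance + irreducible noise. So variance = 791/20 - 15/4 - 9/5 = 34.

34


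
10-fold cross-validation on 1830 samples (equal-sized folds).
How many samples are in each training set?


Each validation fold has 1830/10 = 183 samples. Training set = 1830 - 183 = 1647.

1647


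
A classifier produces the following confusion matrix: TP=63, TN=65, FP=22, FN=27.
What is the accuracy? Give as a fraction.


Accuracy = (TP + TN) / (TP + TN + FP + FN) = (63 + 65) / 177 = 128/177.

128/177


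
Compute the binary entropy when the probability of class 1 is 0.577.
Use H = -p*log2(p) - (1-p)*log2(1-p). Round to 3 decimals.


H = -0.577*log2(0.577) - 0.423*log2(0.423) = 0.983.

0.983


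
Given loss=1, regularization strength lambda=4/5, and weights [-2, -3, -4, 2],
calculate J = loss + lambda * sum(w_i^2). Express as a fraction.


L2 sq norm = sum(w^2) = 33. J = 1 + 4/5 * 33 = 137/5.

137/5


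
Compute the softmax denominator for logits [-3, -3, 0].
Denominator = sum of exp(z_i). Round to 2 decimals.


Denom = e^-3=0.0498 + e^-3=0.0498 + e^0=1.0000. Sum = 1.0996, which rounds to 1.10.

1.10


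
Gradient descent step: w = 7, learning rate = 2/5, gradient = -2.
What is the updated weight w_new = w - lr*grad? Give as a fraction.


w_new = 7 - 2/5 * -2 = 7 - -4/5 = 39/5.

39/5


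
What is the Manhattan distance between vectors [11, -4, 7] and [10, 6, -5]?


d = sum of absolute differences: |11-10|=1 + |-4-6|=10 + |7--5|=12 = 23.

23


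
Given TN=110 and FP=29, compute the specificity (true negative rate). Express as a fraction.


Specificity = TN / (TN + FP) = 110 / 139 = 110/139.

110/139


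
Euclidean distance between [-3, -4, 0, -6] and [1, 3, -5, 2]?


d = sqrt(sum of squared differences). (-3-1)^2=16, (-4-3)^2=49, (0--5)^2=25, (-6-2)^2=64. Sum = 154.

sqrt(154)


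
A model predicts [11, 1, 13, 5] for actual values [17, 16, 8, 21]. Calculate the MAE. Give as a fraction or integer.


MAE = (1/4) * (|17-11|=6 + |16-1|=15 + |8-13|=5 + |21-5|=16). Sum = 42. MAE = 21/2.

21/2


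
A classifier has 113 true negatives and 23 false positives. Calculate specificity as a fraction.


Specificity = TN / (TN + FP) = 113 / 136 = 113/136.

113/136


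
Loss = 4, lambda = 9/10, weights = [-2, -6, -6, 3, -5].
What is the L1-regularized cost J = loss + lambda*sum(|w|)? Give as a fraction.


L1 norm = sum(|w|) = 22. J = 4 + 9/10 * 22 = 119/5.

119/5


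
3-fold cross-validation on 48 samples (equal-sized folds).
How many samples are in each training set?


Each validation fold has 48/3 = 16 samples. Training set = 48 - 16 = 32.

32


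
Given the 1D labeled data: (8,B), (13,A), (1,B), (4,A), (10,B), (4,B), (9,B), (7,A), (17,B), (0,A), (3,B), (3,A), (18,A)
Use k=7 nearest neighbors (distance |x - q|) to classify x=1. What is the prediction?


Distances: |8-1|=7, |13-1|=12, |1-1|=0, |4-1|=3, |10-1|=9, |4-1|=3, |9-1|=8, |7-1|=6, |17-1|=16, |0-1|=1, |3-1|=2, |3-1|=2, |18-1|=17. 7 nearest: (1,B), (0,A), (3,A), (3,B), (4,A), (4,B), (7,A). Counts: {'B': 3, 'A': 4}. Majority class: A.

A


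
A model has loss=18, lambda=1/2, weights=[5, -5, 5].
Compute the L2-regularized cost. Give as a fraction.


L2 sq norm = sum(w^2) = 75. J = 18 + 1/2 * 75 = 111/2.

111/2


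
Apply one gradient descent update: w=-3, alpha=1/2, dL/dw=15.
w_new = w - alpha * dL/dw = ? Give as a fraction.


w_new = -3 - 1/2 * 15 = -3 - 15/2 = -21/2.

-21/2


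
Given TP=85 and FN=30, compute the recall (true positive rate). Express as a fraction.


Recall = TP / (TP + FN) = 85 / 115 = 17/23.

17/23


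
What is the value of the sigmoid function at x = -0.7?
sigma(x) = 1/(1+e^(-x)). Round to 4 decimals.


sigma(-0.7) = 1/(1+e^(0.7)) = 1/(1+2.013753) = 1/3.013753 = 0.3318.

0.3318


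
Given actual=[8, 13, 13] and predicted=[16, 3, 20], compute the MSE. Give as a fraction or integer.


MSE = (1/3) * ((8-16)^2=64 + (13-3)^2=100 + (13-20)^2=49). Sum = 213. MSE = 71.

71


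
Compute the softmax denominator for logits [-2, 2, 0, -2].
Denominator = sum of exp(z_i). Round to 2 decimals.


Denom = e^-2=0.1353 + e^2=7.3891 + e^0=1.0000 + e^-2=0.1353. Sum = 8.6597, which rounds to 8.66.

8.66


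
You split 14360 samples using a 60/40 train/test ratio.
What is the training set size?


Test set = 14360 * 40% = 5744. Training set = 14360 - 5744 = 8616.

8616


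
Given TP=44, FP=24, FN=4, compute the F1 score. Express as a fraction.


Precision = 44/68 = 11/17. Recall = 44/48 = 11/12. F1 = 2*P*R/(P+R) = 22/29.

22/29


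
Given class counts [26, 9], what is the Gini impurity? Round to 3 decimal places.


Total = 35. Proportions: 26/35, 9/35. sum(p_i^2) = 0.6180. Gini = 1 - 0.6180 = 0.3820, which rounds to 0.382.

0.382


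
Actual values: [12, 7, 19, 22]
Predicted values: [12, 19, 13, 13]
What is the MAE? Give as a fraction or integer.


MAE = (1/4) * (|12-12|=0 + |7-19|=12 + |19-13|=6 + |22-13|=9). Sum = 27. MAE = 27/4.

27/4


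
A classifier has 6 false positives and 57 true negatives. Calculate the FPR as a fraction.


FPR = FP / (FP + TN) = 6 / 63 = 2/21.

2/21


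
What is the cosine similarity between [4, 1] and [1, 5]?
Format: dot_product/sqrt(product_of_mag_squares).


dot = 9. |a|^2 = 17, |b|^2 = 26. cos = 9/sqrt(442).

9/sqrt(442)


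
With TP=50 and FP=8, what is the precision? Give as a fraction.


Precision = TP / (TP + FP) = 50 / 58 = 25/29.

25/29


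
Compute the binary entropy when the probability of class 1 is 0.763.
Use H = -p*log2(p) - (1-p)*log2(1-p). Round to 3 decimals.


H = -0.763*log2(0.763) - 0.237*log2(0.237) = 0.790.

0.790


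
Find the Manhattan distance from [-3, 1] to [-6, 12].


d = sum of absolute differences: |-3--6|=3 + |1-12|=11 = 14.

14


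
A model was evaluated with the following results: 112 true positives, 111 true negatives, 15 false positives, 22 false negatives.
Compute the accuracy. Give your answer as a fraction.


Accuracy = (TP + TN) / (TP + TN + FP + FN) = (112 + 111) / 260 = 223/260.

223/260


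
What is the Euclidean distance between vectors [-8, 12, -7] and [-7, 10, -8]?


d = sqrt(sum of squared differences). (-8--7)^2=1, (12-10)^2=4, (-7--8)^2=1. Sum = 6.

sqrt(6)


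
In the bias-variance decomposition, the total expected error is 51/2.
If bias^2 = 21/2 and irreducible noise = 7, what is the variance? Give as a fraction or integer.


Total error = bias^2 + variance + irreducible noise. So variance = 51/2 - 21/2 - 7 = 8.

8


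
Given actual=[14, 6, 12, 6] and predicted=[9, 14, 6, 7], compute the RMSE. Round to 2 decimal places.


MSE = 31.5000. RMSE = sqrt(31.5000) = 5.61.

5.61


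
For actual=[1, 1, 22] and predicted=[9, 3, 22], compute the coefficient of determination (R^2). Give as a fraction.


Mean(y) = 8. SS_res = 68. SS_tot = 294. R^2 = 1 - 68/(294) = 113/147.

113/147


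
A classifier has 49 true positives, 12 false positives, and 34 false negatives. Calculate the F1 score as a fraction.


Precision = 49/61 = 49/61. Recall = 49/83 = 49/83. F1 = 2*P*R/(P+R) = 49/72.

49/72


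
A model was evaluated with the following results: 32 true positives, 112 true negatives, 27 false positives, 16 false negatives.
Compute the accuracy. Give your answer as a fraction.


Accuracy = (TP + TN) / (TP + TN + FP + FN) = (32 + 112) / 187 = 144/187.

144/187


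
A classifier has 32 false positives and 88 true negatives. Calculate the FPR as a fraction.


FPR = FP / (FP + TN) = 32 / 120 = 4/15.

4/15


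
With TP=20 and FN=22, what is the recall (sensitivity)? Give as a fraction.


Recall = TP / (TP + FN) = 20 / 42 = 10/21.

10/21


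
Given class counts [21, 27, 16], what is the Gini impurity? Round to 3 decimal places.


Total = 64. Proportions: 21/64, 27/64, 16/64. sum(p_i^2) = 0.3481. Gini = 1 - 0.3481 = 0.6519, which rounds to 0.652.

0.652


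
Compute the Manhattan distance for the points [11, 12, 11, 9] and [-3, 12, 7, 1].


d = sum of absolute differences: |11--3|=14 + |12-12|=0 + |11-7|=4 + |9-1|=8 = 26.

26


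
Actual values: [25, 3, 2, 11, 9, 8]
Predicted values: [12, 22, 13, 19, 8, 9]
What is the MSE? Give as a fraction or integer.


MSE = (1/6) * ((25-12)^2=169 + (3-22)^2=361 + (2-13)^2=121 + (11-19)^2=64 + (9-8)^2=1 + (8-9)^2=1). Sum = 717. MSE = 239/2.

239/2


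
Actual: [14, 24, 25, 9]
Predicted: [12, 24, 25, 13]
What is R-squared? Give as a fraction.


Mean(y) = 18. SS_res = 20. SS_tot = 182. R^2 = 1 - 20/(182) = 81/91.

81/91


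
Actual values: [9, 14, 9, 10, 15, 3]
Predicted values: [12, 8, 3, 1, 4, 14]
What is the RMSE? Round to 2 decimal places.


MSE = 67.3333. RMSE = sqrt(67.3333) = 8.21.

8.21


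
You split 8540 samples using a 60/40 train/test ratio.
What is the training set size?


Test set = 8540 * 40% = 3416. Training set = 8540 - 3416 = 5124.

5124


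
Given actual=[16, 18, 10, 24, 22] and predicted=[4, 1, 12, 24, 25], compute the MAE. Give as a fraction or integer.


MAE = (1/5) * (|16-4|=12 + |18-1|=17 + |10-12|=2 + |24-24|=0 + |22-25|=3). Sum = 34. MAE = 34/5.

34/5


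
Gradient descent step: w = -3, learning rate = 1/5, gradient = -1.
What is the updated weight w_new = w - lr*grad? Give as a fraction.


w_new = -3 - 1/5 * -1 = -3 - -1/5 = -14/5.

-14/5


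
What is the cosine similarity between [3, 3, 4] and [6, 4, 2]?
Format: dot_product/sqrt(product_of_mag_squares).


dot = 38. |a|^2 = 34, |b|^2 = 56. cos = 38/sqrt(1904).

38/sqrt(1904)


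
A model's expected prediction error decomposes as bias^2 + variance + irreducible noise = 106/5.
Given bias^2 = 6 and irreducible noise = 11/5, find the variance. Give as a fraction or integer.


Total error = bias^2 + variance + irreducible noise. So variance = 106/5 - 6 - 11/5 = 13.

13


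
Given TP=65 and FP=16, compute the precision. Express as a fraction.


Precision = TP / (TP + FP) = 65 / 81 = 65/81.

65/81


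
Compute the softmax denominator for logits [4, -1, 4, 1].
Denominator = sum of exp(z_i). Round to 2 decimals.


Denom = e^4=54.5982 + e^-1=0.3679 + e^4=54.5982 + e^1=2.7183. Sum = 112.2826, which rounds to 112.28.

112.28


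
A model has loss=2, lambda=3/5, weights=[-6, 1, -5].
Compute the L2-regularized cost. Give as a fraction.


L2 sq norm = sum(w^2) = 62. J = 2 + 3/5 * 62 = 196/5.

196/5


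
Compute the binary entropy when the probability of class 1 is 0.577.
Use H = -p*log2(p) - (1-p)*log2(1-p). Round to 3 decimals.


H = -0.577*log2(0.577) - 0.423*log2(0.423) = 0.983.

0.983


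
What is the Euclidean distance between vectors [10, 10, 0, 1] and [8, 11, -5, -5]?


d = sqrt(sum of squared differences). (10-8)^2=4, (10-11)^2=1, (0--5)^2=25, (1--5)^2=36. Sum = 66.

sqrt(66)


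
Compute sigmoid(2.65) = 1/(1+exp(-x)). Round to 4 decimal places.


sigma(2.65) = 1/(1+e^(-2.65)) = 1/(1+0.070651) = 1/1.070651 = 0.9340.

0.9340


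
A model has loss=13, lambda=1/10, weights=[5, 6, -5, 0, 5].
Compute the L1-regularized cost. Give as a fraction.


L1 norm = sum(|w|) = 21. J = 13 + 1/10 * 21 = 151/10.

151/10


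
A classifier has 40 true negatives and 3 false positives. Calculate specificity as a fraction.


Specificity = TN / (TN + FP) = 40 / 43 = 40/43.

40/43


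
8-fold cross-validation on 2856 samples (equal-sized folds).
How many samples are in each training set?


Each validation fold has 2856/8 = 357 samples. Training set = 2856 - 357 = 2499.

2499


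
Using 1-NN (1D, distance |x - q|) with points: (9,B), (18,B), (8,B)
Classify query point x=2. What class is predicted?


Distances: |9-2|=7, |18-2|=16, |8-2|=6. 1 nearest: (8,B). Counts: {'B': 1}. Majority class: B.

B


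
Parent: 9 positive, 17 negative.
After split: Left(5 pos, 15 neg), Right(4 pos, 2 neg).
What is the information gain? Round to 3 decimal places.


H(parent) = 0.9306. H(left) = 0.8113, H(right) = 0.9183. Weighted = (20/26)*0.8113 + (6/26)*0.9183 = 0.8360. IG = 0.9306 - 0.8360 = 0.0946, which rounds to 0.095.

0.095


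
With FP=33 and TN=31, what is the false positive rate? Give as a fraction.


FPR = FP / (FP + TN) = 33 / 64 = 33/64.

33/64


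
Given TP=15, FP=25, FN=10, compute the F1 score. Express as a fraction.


Precision = 15/40 = 3/8. Recall = 15/25 = 3/5. F1 = 2*P*R/(P+R) = 6/13.

6/13


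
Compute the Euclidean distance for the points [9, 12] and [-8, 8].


d = sqrt(sum of squared differences). (9--8)^2=289, (12-8)^2=16. Sum = 305.

sqrt(305)


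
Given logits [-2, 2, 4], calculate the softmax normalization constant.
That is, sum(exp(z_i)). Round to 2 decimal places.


Denom = e^-2=0.1353 + e^2=7.3891 + e^4=54.5982. Sum = 62.1226, which rounds to 62.12.

62.12


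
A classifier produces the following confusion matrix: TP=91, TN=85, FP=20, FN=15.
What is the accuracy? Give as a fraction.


Accuracy = (TP + TN) / (TP + TN + FP + FN) = (91 + 85) / 211 = 176/211.

176/211


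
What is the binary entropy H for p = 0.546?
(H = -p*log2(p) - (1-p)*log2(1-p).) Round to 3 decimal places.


H = -0.546*log2(0.546) - 0.454*log2(0.454) = 0.994.

0.994


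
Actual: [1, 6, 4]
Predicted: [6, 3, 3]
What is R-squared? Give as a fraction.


Mean(y) = 11/3. SS_res = 35. SS_tot = 38/3. R^2 = 1 - 35/(38/3) = -67/38.

-67/38


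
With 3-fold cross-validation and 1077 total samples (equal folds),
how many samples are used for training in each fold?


Each validation fold has 1077/3 = 359 samples. Training set = 1077 - 359 = 718.

718


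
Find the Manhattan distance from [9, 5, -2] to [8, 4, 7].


d = sum of absolute differences: |9-8|=1 + |5-4|=1 + |-2-7|=9 = 11.

11


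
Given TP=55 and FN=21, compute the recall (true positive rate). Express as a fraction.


Recall = TP / (TP + FN) = 55 / 76 = 55/76.

55/76


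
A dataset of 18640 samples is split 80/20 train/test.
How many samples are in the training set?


Test set = 18640 * 20% = 3728. Training set = 18640 - 3728 = 14912.

14912


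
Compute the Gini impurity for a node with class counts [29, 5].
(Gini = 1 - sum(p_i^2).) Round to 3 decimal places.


Total = 34. Proportions: 29/34, 5/34. sum(p_i^2) = 0.7491. Gini = 1 - 0.7491 = 0.2509, which rounds to 0.251.

0.251


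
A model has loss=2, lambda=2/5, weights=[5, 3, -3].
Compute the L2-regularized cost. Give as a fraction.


L2 sq norm = sum(w^2) = 43. J = 2 + 2/5 * 43 = 96/5.

96/5


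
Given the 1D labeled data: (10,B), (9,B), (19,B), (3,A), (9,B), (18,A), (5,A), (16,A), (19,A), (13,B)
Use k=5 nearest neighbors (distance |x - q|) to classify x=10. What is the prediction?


Distances: |10-10|=0, |9-10|=1, |19-10|=9, |3-10|=7, |9-10|=1, |18-10|=8, |5-10|=5, |16-10|=6, |19-10|=9, |13-10|=3. 5 nearest: (10,B), (9,B), (9,B), (13,B), (5,A). Counts: {'B': 4, 'A': 1}. Majority class: B.

B


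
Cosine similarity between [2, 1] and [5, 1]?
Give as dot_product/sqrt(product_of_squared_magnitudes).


dot = 11. |a|^2 = 5, |b|^2 = 26. cos = 11/sqrt(130).

11/sqrt(130)


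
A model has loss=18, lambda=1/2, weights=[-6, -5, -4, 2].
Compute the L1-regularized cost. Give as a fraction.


L1 norm = sum(|w|) = 17. J = 18 + 1/2 * 17 = 53/2.

53/2


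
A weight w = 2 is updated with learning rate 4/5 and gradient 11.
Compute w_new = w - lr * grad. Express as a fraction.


w_new = 2 - 4/5 * 11 = 2 - 44/5 = -34/5.

-34/5


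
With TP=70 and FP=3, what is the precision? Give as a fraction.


Precision = TP / (TP + FP) = 70 / 73 = 70/73.

70/73


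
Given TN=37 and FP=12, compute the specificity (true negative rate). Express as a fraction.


Specificity = TN / (TN + FP) = 37 / 49 = 37/49.

37/49


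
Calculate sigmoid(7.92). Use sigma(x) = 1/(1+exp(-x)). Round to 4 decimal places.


sigma(7.92) = 1/(1+e^(-7.92)) = 1/(1+0.000363) = 1/1.000363 = 0.9996.

0.9996


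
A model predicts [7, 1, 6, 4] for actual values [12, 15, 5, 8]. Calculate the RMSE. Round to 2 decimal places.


MSE = 59.5000. RMSE = sqrt(59.5000) = 7.71.

7.71


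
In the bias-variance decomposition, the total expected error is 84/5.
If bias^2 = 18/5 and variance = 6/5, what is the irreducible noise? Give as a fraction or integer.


Total error = bias^2 + variance + irreducible noise. So irreducible noise = 84/5 - 18/5 - 6/5 = 12.

12


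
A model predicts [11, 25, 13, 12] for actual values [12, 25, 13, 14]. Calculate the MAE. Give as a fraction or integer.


MAE = (1/4) * (|12-11|=1 + |25-25|=0 + |13-13|=0 + |14-12|=2). Sum = 3. MAE = 3/4.

3/4


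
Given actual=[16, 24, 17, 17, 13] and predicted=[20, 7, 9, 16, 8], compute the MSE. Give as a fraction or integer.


MSE = (1/5) * ((16-20)^2=16 + (24-7)^2=289 + (17-9)^2=64 + (17-16)^2=1 + (13-8)^2=25). Sum = 395. MSE = 79.

79


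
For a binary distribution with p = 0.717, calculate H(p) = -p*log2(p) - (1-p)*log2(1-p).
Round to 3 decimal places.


H = -0.717*log2(0.717) - 0.283*log2(0.283) = 0.860.

0.860


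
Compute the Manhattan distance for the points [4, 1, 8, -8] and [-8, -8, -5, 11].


d = sum of absolute differences: |4--8|=12 + |1--8|=9 + |8--5|=13 + |-8-11|=19 = 53.

53


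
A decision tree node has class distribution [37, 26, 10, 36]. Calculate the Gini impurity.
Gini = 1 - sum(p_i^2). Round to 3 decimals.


Total = 109. Proportions: 37/109, 26/109, 10/109, 36/109. sum(p_i^2) = 0.2896. Gini = 1 - 0.2896 = 0.7104, which rounds to 0.710.

0.710


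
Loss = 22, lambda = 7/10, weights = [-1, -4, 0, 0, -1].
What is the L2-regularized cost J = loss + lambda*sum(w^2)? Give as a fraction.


L2 sq norm = sum(w^2) = 18. J = 22 + 7/10 * 18 = 173/5.

173/5


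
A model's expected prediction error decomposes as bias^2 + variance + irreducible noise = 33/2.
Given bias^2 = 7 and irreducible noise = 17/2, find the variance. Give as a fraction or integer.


Total error = bias^2 + variance + irreducible noise. So variance = 33/2 - 7 - 17/2 = 1.

1


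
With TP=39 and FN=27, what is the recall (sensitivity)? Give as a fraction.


Recall = TP / (TP + FN) = 39 / 66 = 13/22.

13/22


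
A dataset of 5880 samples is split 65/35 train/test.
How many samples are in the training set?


Test set = 5880 * 35% = 2058. Training set = 5880 - 2058 = 3822.

3822


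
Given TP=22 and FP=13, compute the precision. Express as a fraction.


Precision = TP / (TP + FP) = 22 / 35 = 22/35.

22/35


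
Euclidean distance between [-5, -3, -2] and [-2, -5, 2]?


d = sqrt(sum of squared differences). (-5--2)^2=9, (-3--5)^2=4, (-2-2)^2=16. Sum = 29.

sqrt(29)


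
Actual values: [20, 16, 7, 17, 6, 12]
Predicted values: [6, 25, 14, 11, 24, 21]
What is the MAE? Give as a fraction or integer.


MAE = (1/6) * (|20-6|=14 + |16-25|=9 + |7-14|=7 + |17-11|=6 + |6-24|=18 + |12-21|=9). Sum = 63. MAE = 21/2.

21/2


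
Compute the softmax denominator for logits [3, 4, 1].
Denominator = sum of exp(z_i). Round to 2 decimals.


Denom = e^3=20.0855 + e^4=54.5982 + e^1=2.7183. Sum = 77.4020, which rounds to 77.40.

77.40


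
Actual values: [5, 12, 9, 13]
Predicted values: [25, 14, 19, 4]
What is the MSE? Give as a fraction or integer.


MSE = (1/4) * ((5-25)^2=400 + (12-14)^2=4 + (9-19)^2=100 + (13-4)^2=81). Sum = 585. MSE = 585/4.

585/4


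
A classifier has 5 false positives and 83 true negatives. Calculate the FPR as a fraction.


FPR = FP / (FP + TN) = 5 / 88 = 5/88.

5/88


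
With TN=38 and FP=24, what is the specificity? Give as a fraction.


Specificity = TN / (TN + FP) = 38 / 62 = 19/31.

19/31


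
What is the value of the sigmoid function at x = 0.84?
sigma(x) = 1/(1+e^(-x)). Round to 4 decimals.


sigma(0.84) = 1/(1+e^(-0.84)) = 1/(1+0.431711) = 1/1.431711 = 0.6985.

0.6985


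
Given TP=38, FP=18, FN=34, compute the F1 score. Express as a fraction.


Precision = 38/56 = 19/28. Recall = 38/72 = 19/36. F1 = 2*P*R/(P+R) = 19/32.

19/32


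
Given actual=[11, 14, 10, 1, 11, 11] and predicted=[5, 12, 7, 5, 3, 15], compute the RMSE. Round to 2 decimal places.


MSE = 24.1667. RMSE = sqrt(24.1667) = 4.92.

4.92
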